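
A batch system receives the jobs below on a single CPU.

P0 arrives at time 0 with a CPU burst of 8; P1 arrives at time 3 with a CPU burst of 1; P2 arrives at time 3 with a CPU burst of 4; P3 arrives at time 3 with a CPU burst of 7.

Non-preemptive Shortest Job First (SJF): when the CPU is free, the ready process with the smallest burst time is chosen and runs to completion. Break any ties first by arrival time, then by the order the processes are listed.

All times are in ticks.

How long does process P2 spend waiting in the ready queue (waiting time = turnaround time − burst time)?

6

Timeline: | P0 0-8 | P1 8-9 | P2 9-13 | P3 13-20 |
Completion: P0=8  P1=9  P2=13  P3=20
Turnaround (C−A): P0=8  P1=6  P2=10  P3=17
Waiting(P2) = turnaround − burst = 10 − 4 = 6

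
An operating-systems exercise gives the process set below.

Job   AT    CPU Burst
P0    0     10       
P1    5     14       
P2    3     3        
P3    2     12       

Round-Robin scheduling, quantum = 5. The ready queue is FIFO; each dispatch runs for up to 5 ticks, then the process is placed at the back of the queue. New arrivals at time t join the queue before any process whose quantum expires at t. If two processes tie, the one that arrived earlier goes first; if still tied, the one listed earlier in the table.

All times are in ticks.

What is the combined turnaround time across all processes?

Timeline: | P0 0-5 | P3 5-10 | P2 10-13 | P1 13-18 | P0 18-23 | P3 23-28 | P1 28-33 | P3 33-35 | P1 35-39 |
Completion: P0=23  P1=39  P2=13  P3=35
Turnaround (C−A): P0=23  P1=34  P2=10  P3=33
Turnaround = completion − arrival: P0=23, P1=34, P2=10, P3=33
Total turnaround = 23 + 34 + 10 + 33 = 100

100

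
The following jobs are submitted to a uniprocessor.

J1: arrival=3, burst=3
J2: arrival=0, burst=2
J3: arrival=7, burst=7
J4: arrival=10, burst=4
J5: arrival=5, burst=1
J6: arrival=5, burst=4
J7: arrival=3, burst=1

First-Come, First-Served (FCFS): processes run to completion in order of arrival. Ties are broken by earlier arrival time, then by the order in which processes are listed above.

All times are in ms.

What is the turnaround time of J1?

Timeline: | J2 0-2 | idle 2-3 | J1 3-6 | J7 6-7 | J5 7-8 | J6 8-12 | J3 12-19 | J4 19-23 |
Completion: J1=6  J2=2  J3=19  J4=23  J5=8  J6=12  J7=7
Turnaround (C−A): J1=3  J2=2  J3=12  J4=13  J5=3  J6=7  J7=4
Turnaround(J1) = completion − arrival = 6 − 3 = 3

3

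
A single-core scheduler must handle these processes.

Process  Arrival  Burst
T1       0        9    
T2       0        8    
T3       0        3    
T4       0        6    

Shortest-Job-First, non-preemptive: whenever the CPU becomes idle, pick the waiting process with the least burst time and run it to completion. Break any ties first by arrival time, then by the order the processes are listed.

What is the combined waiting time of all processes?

29

Schedule: | T3 0-3 | T4 3-9 | T2 9-17 | T1 17-26 |
Completion: T1=26  T2=17  T3=3  T4=9
Turnaround (C−A): T1=26  T2=17  T3=3  T4=9
Waiting = turnaround − burst: T1=17, T2=9, T3=0, T4=3
Total waiting = 17 + 9 + 0 + 3 = 29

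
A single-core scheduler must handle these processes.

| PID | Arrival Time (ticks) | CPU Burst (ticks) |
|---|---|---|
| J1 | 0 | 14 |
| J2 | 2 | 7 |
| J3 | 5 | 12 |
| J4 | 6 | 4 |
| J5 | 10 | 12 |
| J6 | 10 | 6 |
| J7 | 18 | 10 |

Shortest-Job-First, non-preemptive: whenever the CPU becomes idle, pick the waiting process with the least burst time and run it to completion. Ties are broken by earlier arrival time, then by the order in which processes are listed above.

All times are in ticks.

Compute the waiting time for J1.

Timeline: | J1 0-14 | J4 14-18 | J6 18-24 | J2 24-31 | J7 31-41 | J3 41-53 | J5 53-65 |
Completion: J1=14  J2=31  J3=53  J4=18  J5=65  J6=24  J7=41
Waiting(J1) = turnaround − burst = 14 − 14 = 0

0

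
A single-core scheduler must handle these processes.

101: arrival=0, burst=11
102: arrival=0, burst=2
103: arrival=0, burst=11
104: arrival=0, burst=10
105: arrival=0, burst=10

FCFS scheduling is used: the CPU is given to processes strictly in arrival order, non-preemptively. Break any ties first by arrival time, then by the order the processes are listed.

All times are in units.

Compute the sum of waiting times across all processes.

82

Schedule: | 101 0-11 | 102 11-13 | 103 13-24 | 104 24-34 | 105 34-44 |
Completion: 101=11  102=13  103=24  104=34  105=44
Waiting = turnaround − burst: 101=0, 102=11, 103=13, 104=24, 105=34
Total waiting = 0 + 11 + 13 + 24 + 34 = 82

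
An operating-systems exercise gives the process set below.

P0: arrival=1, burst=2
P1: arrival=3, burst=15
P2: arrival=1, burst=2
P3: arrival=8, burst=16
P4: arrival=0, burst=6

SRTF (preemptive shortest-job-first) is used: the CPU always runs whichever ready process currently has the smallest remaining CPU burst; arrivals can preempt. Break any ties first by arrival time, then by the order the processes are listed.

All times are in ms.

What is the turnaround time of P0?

2

Schedule: | P4 0-1 | P0 1-3 | P2 3-5 | P4 5-10 | P1 10-25 | P3 25-41 |
Completion: P0=3  P1=25  P2=5  P3=41  P4=10
Turnaround(P0) = completion − arrival = 3 − 1 = 2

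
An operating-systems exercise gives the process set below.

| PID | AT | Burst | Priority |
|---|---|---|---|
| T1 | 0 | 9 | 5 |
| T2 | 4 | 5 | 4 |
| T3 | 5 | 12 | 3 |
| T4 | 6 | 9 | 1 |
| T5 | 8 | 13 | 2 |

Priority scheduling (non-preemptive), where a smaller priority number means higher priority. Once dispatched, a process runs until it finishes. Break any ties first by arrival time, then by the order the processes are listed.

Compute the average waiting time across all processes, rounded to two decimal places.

15.60

Timeline: | T1 0-9 | T4 9-18 | T5 18-31 | T3 31-43 | T2 43-48 |
Completion: T1=9  T2=48  T3=43  T4=18  T5=31
Waiting times: T1=0, T2=39, T3=26, T4=3, T5=10
Average waiting = (0+39+26+3+10) / 5 = 78/5 = 15.60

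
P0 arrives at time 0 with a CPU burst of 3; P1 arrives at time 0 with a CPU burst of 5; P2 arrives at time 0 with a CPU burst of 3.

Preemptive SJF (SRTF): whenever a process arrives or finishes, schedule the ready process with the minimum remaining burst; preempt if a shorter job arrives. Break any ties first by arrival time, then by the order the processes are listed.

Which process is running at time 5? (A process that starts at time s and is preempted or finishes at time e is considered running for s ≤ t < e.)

P2

Schedule: | P0 0-3 | P2 3-6 | P1 6-11 |
Completion: P0=3  P1=11  P2=6
Turnaround (C−A): P0=3  P1=11  P2=6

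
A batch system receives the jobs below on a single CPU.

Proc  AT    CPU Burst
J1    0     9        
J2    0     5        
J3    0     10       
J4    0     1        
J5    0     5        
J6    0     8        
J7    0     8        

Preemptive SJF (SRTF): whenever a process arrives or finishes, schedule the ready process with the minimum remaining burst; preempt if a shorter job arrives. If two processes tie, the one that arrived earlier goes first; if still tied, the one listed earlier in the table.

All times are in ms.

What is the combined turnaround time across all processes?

146

Gantt: | J4 0-1 | J2 1-6 | J5 6-11 | J6 11-19 | J7 19-27 | J1 27-36 | J3 36-46 |
Completion: J1=36  J2=6  J3=46  J4=1  J5=11  J6=19  J7=27
Turnaround (C−A): J1=36  J2=6  J3=46  J4=1  J5=11  J6=19  J7=27
Turnaround = completion − arrival: J1=36, J2=6, J3=46, J4=1, J5=11, J6=19, J7=27
Total turnaround = 36 + 6 + 46 + 1 + 11 + 19 + 27 = 146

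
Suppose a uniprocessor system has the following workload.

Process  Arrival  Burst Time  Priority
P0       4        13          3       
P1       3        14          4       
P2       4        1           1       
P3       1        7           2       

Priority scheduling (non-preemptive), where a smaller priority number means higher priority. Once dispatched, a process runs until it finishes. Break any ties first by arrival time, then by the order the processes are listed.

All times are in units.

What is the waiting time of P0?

5

Timeline: | idle 0-1 | P3 1-8 | P2 8-9 | P0 9-22 | P1 22-36 |
Completion: P0=22  P1=36  P2=9  P3=8
Waiting(P0) = turnaround − burst = 18 − 13 = 5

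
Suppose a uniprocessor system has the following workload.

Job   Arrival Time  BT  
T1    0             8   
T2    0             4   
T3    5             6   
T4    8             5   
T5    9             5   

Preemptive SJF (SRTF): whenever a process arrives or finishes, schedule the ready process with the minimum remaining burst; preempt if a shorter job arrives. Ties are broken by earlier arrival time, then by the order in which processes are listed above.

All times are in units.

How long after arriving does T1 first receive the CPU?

Schedule: | T2 0-4 | T1 4-5 | T3 5-11 | T4 11-16 | T5 16-21 | T1 21-28 |
Completion: T1=28  T2=4  T3=11  T4=16  T5=21
Turnaround (C−A): T1=28  T2=4  T3=6  T4=8  T5=12
Response(T1) = first start − arrival = 4 − 0 = 4

4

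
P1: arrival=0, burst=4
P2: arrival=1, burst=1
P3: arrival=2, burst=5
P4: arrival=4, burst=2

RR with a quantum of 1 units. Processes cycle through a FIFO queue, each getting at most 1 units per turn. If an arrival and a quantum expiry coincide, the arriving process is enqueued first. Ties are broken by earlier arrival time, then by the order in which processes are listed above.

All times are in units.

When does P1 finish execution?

8

Timeline: | P1 0-1 | P2 1-2 | P1 2-3 | P3 3-4 | P1 4-5 | P4 5-6 | P3 6-7 | P1 7-8 | P4 8-9 | P3 9-12 |
Completion: P1=8  P2=2  P3=12  P4=9
Turnaround (C−A): P1=8  P2=1  P3=10  P4=5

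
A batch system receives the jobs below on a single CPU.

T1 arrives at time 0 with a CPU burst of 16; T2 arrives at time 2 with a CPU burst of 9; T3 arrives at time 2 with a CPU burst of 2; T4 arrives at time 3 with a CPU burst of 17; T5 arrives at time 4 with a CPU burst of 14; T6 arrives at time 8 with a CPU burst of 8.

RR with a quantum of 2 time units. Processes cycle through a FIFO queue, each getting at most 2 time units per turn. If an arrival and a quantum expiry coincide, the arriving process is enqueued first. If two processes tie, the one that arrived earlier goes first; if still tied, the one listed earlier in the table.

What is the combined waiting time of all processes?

197

Timeline: | T1 0-2 | T2 2-4 | T3 4-6 | T1 6-8 | T4 8-10 | T5 10-12 | T2 12-14 | T6 14-16 | T1 16-18 | T4 18-20 | T5 20-22 | T2 22-24 | T6 24-26 | T1 26-28 | T4 28-30 | T5 30-32 | T2 32-34 | T6 34-36 | T1 36-38 | T4 38-40 | T5 40-42 | T2 42-43 | T6 43-45 | T1 45-47 | T4 47-49 | T5 49-51 | T1 51-53 | T4 53-55 | T5 55-57 | T1 57-59 | T4 59-61 | T5 61-63 | T4 63-66 |
Completion: T1=59  T2=43  T3=6  T4=66  T5=63  T6=45
Waiting = turnaround − burst: T1=43, T2=32, T3=2, T4=46, T5=45, T6=29
Total waiting = 43 + 32 + 2 + 46 + 45 + 29 = 197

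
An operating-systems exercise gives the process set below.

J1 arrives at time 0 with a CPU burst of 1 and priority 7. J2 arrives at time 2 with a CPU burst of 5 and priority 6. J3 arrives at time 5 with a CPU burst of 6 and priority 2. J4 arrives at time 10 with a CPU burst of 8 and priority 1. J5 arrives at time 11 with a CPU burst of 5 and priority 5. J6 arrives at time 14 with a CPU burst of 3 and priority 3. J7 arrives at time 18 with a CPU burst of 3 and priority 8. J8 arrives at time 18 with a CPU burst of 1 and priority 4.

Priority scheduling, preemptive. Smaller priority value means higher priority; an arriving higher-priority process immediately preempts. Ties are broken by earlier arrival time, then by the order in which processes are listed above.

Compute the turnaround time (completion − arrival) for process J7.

15

Schedule: | J1 0-1 | idle 1-2 | J2 2-5 | J3 5-10 | J4 10-18 | J3 18-19 | J6 19-22 | J8 22-23 | J5 23-28 | J2 28-30 | J7 30-33 |
Completion: J1=1  J2=30  J3=19  J4=18  J5=28  J6=22  J7=33  J8=23
Turnaround (C−A): J1=1  J2=28  J3=14  J4=8  J5=17  J6=8  J7=15  J8=5
Turnaround(J7) = completion − arrival = 33 − 18 = 15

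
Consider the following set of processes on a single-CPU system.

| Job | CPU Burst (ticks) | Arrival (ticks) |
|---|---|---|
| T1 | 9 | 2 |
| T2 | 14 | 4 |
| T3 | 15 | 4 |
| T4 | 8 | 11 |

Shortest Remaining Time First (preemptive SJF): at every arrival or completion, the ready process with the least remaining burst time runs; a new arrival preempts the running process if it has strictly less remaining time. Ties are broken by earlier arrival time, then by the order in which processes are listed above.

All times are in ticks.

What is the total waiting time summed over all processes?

Gantt: | idle 0-2 | T1 2-11 | T4 11-19 | T2 19-33 | T3 33-48 |
Completion: T1=11  T2=33  T3=48  T4=19
Turnaround (C−A): T1=9  T2=29  T3=44  T4=8
Waiting = turnaround − burst: T1=0, T2=15, T3=29, T4=0
Total waiting = 0 + 15 + 29 + 0 = 44

44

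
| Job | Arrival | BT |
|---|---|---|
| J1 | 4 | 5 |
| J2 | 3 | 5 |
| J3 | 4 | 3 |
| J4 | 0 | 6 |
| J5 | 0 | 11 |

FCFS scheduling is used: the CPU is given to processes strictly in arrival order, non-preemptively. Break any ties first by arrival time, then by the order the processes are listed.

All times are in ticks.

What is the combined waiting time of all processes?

Gantt: | J4 0-6 | J5 6-17 | J2 17-22 | J1 22-27 | J3 27-30 |
Completion: J1=27  J2=22  J3=30  J4=6  J5=17
Turnaround (C−A): J1=23  J2=19  J3=26  J4=6  J5=17
Waiting = turnaround − burst: J1=18, J2=14, J3=23, J4=0, J5=6
Total waiting = 18 + 14 + 23 + 0 + 6 = 61

61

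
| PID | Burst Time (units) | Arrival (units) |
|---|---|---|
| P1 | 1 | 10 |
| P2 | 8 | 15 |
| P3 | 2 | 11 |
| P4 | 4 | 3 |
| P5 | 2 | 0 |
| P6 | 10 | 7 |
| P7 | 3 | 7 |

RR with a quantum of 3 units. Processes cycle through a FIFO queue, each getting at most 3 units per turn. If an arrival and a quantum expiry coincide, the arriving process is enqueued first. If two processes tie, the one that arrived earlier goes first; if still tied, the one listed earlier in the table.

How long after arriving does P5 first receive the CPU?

Timeline: | P5 0-2 | idle 2-3 | P4 3-7 | P6 7-10 | P7 10-13 | P1 13-14 | P6 14-17 | P3 17-19 | P2 19-22 | P6 22-25 | P2 25-28 | P6 28-29 | P2 29-31 |
Completion: P1=14  P2=31  P3=19  P4=7  P5=2  P6=29  P7=13
Turnaround (C−A): P1=4  P2=16  P3=8  P4=4  P5=2  P6=22  P7=6
Response(P5) = first start − arrival = 0 − 0 = 0

0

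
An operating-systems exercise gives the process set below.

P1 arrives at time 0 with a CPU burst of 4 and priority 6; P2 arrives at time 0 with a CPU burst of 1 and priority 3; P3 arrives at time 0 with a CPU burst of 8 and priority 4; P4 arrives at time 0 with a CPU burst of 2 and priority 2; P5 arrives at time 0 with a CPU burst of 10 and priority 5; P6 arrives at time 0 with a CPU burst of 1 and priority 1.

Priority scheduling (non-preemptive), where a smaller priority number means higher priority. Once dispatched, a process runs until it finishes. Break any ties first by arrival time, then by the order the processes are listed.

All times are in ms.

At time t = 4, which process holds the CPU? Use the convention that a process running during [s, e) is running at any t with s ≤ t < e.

P3

Timeline: | P6 0-1 | P4 1-3 | P2 3-4 | P3 4-12 | P5 12-22 | P1 22-26 |
Completion: P1=26  P2=4  P3=12  P4=3  P5=22  P6=1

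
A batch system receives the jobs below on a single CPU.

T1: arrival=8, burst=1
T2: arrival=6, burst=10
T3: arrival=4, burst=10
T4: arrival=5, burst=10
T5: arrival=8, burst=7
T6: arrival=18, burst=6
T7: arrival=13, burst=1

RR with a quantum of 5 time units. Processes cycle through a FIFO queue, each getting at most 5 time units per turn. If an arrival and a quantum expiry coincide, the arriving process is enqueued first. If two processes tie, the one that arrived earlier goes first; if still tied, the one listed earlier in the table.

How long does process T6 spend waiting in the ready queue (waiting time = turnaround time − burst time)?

25

Schedule: | idle 0-4 | T3 4-9 | T4 9-14 | T2 14-19 | T1 19-20 | T5 20-25 | T3 25-30 | T7 30-31 | T4 31-36 | T6 36-41 | T2 41-46 | T5 46-48 | T6 48-49 |
Completion: T1=20  T2=46  T3=30  T4=36  T5=48  T6=49  T7=31
Turnaround (C−A): T1=12  T2=40  T3=26  T4=31  T5=40  T6=31  T7=18
Waiting(T6) = turnaround − burst = 31 − 6 = 25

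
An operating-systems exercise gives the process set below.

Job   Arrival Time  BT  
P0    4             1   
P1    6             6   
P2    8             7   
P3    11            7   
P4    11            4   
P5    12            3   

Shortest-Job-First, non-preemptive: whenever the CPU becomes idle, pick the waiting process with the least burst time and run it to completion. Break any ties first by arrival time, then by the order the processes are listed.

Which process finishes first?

P0

Timeline: | idle 0-4 | P0 4-5 | idle 5-6 | P1 6-12 | P5 12-15 | P4 15-19 | P2 19-26 | P3 26-33 |
Completion: P0=5  P1=12  P2=26  P3=33  P4=19  P5=15
Turnaround (C−A): P0=1  P1=6  P2=18  P3=22  P4=8  P5=3
Finish order: P0 → P1 → P5 → P4 → P2 → P3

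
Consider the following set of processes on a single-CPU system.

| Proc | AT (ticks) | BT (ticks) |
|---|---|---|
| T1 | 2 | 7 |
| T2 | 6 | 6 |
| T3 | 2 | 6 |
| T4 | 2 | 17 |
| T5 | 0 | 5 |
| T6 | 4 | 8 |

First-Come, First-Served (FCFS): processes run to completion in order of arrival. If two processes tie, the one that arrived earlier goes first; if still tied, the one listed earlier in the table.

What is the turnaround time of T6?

39

Timeline: | T5 0-5 | T1 5-12 | T3 12-18 | T4 18-35 | T6 35-43 | T2 43-49 |
Completion: T1=12  T2=49  T3=18  T4=35  T5=5  T6=43
Turnaround (C−A): T1=10  T2=43  T3=16  T4=33  T5=5  T6=39
Turnaround(T6) = completion − arrival = 43 − 4 = 39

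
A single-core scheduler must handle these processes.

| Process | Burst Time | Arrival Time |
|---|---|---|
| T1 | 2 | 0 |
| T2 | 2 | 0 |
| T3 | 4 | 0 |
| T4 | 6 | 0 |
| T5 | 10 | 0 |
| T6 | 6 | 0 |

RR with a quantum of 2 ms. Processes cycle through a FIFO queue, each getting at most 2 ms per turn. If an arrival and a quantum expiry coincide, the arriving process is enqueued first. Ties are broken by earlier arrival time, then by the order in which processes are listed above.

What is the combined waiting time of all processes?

68

Gantt: | T1 0-2 | T2 2-4 | T3 4-6 | T4 6-8 | T5 8-10 | T6 10-12 | T3 12-14 | T4 14-16 | T5 16-18 | T6 18-20 | T4 20-22 | T5 22-24 | T6 24-26 | T5 26-30 |
Completion: T1=2  T2=4  T3=14  T4=22  T5=30  T6=26
Turnaround (C−A): T1=2  T2=4  T3=14  T4=22  T5=30  T6=26
Waiting = turnaround − burst: T1=0, T2=2, T3=10, T4=16, T5=20, T6=20
Total waiting = 0 + 2 + 10 + 16 + 20 + 20 = 68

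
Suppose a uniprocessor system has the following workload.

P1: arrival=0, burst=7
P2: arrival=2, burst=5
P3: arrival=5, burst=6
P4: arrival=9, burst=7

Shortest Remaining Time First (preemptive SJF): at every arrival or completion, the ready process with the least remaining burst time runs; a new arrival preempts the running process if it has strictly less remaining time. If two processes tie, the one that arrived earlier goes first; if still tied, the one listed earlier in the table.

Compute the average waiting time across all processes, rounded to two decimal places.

5.25

Gantt: | P1 0-7 | P2 7-12 | P3 12-18 | P4 18-25 |
Completion: P1=7  P2=12  P3=18  P4=25
Waiting times: P1=0, P2=5, P3=7, P4=9
Average waiting = (0+5+7+9) / 4 = 21/4 = 5.25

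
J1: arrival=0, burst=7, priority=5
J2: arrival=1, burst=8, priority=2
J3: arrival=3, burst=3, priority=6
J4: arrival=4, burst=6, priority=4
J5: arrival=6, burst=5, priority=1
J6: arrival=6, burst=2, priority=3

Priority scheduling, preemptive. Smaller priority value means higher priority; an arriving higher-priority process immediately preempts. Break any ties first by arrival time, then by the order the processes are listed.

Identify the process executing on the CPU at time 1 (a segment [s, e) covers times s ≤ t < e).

J2

Gantt: | J1 0-1 | J2 1-6 | J5 6-11 | J2 11-14 | J6 14-16 | J4 16-22 | J1 22-28 | J3 28-31 |
Completion: J1=28  J2=14  J3=31  J4=22  J5=11  J6=16
Turnaround (C−A): J1=28  J2=13  J3=28  J4=18  J5=5  J6=10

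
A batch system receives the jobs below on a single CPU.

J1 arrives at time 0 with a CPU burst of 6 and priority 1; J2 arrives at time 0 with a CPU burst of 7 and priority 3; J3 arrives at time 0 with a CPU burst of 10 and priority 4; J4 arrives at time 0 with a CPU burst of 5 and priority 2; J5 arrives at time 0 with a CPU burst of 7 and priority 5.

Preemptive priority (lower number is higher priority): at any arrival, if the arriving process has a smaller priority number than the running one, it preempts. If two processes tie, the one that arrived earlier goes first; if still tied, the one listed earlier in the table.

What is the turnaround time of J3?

Timeline: | J1 0-6 | J4 6-11 | J2 11-18 | J3 18-28 | J5 28-35 |
Completion: J1=6  J2=18  J3=28  J4=11  J5=35
Turnaround (C−A): J1=6  J2=18  J3=28  J4=11  J5=35
Turnaround(J3) = completion − arrival = 28 − 0 = 28

28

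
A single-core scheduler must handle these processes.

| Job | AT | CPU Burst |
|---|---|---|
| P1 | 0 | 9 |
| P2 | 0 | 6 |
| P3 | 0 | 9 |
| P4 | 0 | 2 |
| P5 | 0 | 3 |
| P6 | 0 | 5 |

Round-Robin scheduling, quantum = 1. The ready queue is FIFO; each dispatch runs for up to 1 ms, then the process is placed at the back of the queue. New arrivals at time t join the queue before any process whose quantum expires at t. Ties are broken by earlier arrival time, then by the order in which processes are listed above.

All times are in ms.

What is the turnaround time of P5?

Timeline: | P1 0-1 | P2 1-2 | P3 2-3 | P4 3-4 | P5 4-5 | P6 5-6 | P1 6-7 | P2 7-8 | P3 8-9 | P4 9-10 | P5 10-11 | P6 11-12 | P1 12-13 | P2 13-14 | P3 14-15 | P5 15-16 | P6 16-17 | P1 17-18 | P2 18-19 | P3 19-20 | P6 20-21 | P1 21-22 | P2 22-23 | P3 23-24 | P6 24-25 | P1 25-26 | P2 26-27 | P3 27-28 | P1 28-29 | P3 29-30 | P1 30-31 | P3 31-32 | P1 32-33 | P3 33-34 |
Completion: P1=33  P2=27  P3=34  P4=10  P5=16  P6=25
Turnaround(P5) = completion − arrival = 16 − 0 = 16

16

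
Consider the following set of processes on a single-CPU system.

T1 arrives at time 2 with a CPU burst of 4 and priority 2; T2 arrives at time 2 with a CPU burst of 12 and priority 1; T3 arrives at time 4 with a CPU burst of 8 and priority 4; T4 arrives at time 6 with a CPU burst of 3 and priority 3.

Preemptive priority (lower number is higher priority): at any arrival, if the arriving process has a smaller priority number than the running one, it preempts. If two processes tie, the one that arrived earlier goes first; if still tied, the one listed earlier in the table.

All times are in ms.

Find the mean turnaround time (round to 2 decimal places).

Gantt: | idle 0-2 | T2 2-14 | T1 14-18 | T4 18-21 | T3 21-29 |
Completion: T1=18  T2=14  T3=29  T4=21
Turnaround (C−A): T1=16  T2=12  T3=25  T4=15
Turnaround times: T1=16, T2=12, T3=25, T4=15
Average turnaround = (16+12+25+15) / 4 = 68/4 = 17.00

17.00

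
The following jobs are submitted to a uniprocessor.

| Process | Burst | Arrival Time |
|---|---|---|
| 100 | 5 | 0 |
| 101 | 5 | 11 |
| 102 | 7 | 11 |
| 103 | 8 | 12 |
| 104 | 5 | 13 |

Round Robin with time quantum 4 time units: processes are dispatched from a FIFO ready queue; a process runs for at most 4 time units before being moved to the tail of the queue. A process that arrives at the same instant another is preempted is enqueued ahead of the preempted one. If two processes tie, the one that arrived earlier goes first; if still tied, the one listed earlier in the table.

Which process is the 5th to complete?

104

Gantt: | 100 0-5 | idle 5-11 | 101 11-15 | 102 15-19 | 103 19-23 | 104 23-27 | 101 27-28 | 102 28-31 | 103 31-35 | 104 35-36 |
Completion: 100=5  101=28  102=31  103=35  104=36
Turnaround (C−A): 100=5  101=17  102=20  103=23  104=23
Finish order: 100 → 101 → 102 → 103 → 104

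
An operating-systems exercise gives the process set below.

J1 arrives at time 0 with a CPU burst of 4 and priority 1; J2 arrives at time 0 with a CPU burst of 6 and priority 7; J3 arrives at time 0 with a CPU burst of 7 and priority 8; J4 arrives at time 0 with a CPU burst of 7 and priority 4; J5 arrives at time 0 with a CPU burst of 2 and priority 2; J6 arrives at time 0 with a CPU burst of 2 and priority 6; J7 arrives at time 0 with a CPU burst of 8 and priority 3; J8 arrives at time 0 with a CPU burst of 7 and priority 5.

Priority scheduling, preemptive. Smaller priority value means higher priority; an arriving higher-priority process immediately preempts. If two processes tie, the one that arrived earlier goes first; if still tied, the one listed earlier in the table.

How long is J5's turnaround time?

Timeline: | J1 0-4 | J5 4-6 | J7 6-14 | J4 14-21 | J8 21-28 | J6 28-30 | J2 30-36 | J3 36-43 |
Completion: J1=4  J2=36  J3=43  J4=21  J5=6  J6=30  J7=14  J8=28
Turnaround(J5) = completion − arrival = 6 − 0 = 6

6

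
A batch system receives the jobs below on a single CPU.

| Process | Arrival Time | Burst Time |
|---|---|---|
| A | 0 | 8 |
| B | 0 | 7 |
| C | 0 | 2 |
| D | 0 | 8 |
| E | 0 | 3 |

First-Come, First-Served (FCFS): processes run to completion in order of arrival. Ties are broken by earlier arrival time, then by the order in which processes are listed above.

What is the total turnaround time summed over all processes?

93

Schedule: | A 0-8 | B 8-15 | C 15-17 | D 17-25 | E 25-28 |
Completion: A=8  B=15  C=17  D=25  E=28
Turnaround (C−A): A=8  B=15  C=17  D=25  E=28
Turnaround = completion − arrival: A=8, B=15, C=17, D=25, E=28
Total turnaround = 8 + 15 + 17 + 25 + 28 = 93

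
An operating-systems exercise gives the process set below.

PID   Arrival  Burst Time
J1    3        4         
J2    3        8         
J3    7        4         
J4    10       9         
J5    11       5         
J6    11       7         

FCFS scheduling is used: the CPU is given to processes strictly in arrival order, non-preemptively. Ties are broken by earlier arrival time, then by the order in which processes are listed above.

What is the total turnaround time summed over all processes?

Gantt: | idle 0-3 | J1 3-7 | J2 7-15 | J3 15-19 | J4 19-28 | J5 28-33 | J6 33-40 |
Completion: J1=7  J2=15  J3=19  J4=28  J5=33  J6=40
Turnaround (C−A): J1=4  J2=12  J3=12  J4=18  J5=22  J6=29
Turnaround = completion − arrival: J1=4, J2=12, J3=12, J4=18, J5=22, J6=29
Total turnaround = 4 + 12 + 12 + 18 + 22 + 29 = 97

97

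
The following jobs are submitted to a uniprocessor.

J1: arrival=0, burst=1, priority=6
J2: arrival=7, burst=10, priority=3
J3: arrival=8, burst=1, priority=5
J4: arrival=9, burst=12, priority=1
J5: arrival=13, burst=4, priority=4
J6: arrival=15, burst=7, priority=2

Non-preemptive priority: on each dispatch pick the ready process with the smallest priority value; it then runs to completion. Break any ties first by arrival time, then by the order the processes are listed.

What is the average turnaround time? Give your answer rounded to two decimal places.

18.67

Schedule: | J1 0-1 | idle 1-7 | J2 7-17 | J4 17-29 | J6 29-36 | J5 36-40 | J3 40-41 |
Completion: J1=1  J2=17  J3=41  J4=29  J5=40  J6=36
Turnaround times: J1=1, J2=10, J3=33, J4=20, J5=27, J6=21
Average turnaround = (1+10+33+20+27+21) / 6 = 112/6 = 18.67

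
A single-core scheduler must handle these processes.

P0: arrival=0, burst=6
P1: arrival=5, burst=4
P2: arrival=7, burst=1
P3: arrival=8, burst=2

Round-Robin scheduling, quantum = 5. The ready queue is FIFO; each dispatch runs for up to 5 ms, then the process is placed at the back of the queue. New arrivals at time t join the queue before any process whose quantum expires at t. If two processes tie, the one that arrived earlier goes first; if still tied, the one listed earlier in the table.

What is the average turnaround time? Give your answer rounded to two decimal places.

5.75

Schedule: | P0 0-5 | P1 5-9 | P0 9-10 | P2 10-11 | P3 11-13 |
Completion: P0=10  P1=9  P2=11  P3=13
Turnaround (C−A): P0=10  P1=4  P2=4  P3=5
Turnaround times: P0=10, P1=4, P2=4, P3=5
Average turnaround = (10+4+4+5) / 4 = 23/4 = 5.75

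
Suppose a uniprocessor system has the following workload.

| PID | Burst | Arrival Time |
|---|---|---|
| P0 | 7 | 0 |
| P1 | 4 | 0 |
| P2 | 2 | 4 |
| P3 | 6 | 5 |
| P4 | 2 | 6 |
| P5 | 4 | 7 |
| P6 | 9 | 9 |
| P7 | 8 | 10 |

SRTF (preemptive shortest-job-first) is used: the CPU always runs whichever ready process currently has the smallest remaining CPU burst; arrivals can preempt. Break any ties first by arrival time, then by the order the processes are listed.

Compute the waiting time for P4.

Gantt: | P1 0-4 | P2 4-6 | P4 6-8 | P5 8-12 | P3 12-18 | P0 18-25 | P7 25-33 | P6 33-42 |
Completion: P0=25  P1=4  P2=6  P3=18  P4=8  P5=12  P6=42  P7=33
Turnaround (C−A): P0=25  P1=4  P2=2  P3=13  P4=2  P5=5  P6=33  P7=23
Waiting(P4) = turnaround − burst = 2 − 2 = 0

0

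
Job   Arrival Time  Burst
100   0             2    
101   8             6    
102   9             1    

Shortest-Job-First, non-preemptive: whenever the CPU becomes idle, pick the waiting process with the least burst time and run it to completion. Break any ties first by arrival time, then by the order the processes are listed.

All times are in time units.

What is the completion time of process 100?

Schedule: | 100 0-2 | idle 2-8 | 101 8-14 | 102 14-15 |
Completion: 100=2  101=14  102=15

2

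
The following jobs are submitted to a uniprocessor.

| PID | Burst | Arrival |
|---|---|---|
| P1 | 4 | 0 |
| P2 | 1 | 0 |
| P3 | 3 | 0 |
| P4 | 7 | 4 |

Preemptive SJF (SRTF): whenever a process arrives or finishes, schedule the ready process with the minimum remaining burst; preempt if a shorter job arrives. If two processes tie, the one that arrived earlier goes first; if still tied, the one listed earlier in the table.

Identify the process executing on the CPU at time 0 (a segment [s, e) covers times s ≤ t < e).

Timeline: | P2 0-1 | P3 1-4 | P1 4-8 | P4 8-15 |
Completion: P1=8  P2=1  P3=4  P4=15
Turnaround (C−A): P1=8  P2=1  P3=4  P4=11

P2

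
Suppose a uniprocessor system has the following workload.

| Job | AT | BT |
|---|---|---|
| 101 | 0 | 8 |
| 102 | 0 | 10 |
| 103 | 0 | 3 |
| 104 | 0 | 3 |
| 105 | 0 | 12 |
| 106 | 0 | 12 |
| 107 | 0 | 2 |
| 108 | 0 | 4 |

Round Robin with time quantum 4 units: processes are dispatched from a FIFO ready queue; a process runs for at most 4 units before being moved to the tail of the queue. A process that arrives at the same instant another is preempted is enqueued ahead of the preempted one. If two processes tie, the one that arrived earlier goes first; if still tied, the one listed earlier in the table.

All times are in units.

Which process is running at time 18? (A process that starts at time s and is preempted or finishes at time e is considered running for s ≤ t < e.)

Timeline: | 101 0-4 | 102 4-8 | 103 8-11 | 104 11-14 | 105 14-18 | 106 18-22 | 107 22-24 | 108 24-28 | 101 28-32 | 102 32-36 | 105 36-40 | 106 40-44 | 102 44-46 | 105 46-50 | 106 50-54 |
Completion: 101=32  102=46  103=11  104=14  105=50  106=54  107=24  108=28

106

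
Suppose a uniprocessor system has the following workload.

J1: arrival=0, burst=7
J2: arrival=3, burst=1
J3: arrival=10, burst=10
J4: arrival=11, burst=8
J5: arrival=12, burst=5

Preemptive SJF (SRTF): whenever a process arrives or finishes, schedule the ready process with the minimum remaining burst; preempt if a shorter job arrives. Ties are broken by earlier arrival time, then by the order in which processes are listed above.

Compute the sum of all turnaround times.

Gantt: | J1 0-3 | J2 3-4 | J1 4-8 | idle 8-10 | J3 10-11 | J4 11-12 | J5 12-17 | J4 17-24 | J3 24-33 |
Completion: J1=8  J2=4  J3=33  J4=24  J5=17
Turnaround (C−A): J1=8  J2=1  J3=23  J4=13  J5=5
Turnaround = completion − arrival: J1=8, J2=1, J3=23, J4=13, J5=5
Total turnaround = 8 + 1 + 23 + 13 + 5 = 50

50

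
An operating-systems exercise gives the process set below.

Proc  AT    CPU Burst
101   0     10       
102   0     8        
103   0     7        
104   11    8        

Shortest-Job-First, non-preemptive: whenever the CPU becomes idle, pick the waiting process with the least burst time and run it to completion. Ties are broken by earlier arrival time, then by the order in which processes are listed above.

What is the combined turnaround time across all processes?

67

Schedule: | 103 0-7 | 102 7-15 | 104 15-23 | 101 23-33 |
Completion: 101=33  102=15  103=7  104=23
Turnaround = completion − arrival: 101=33, 102=15, 103=7, 104=12
Total turnaround = 33 + 15 + 7 + 12 = 67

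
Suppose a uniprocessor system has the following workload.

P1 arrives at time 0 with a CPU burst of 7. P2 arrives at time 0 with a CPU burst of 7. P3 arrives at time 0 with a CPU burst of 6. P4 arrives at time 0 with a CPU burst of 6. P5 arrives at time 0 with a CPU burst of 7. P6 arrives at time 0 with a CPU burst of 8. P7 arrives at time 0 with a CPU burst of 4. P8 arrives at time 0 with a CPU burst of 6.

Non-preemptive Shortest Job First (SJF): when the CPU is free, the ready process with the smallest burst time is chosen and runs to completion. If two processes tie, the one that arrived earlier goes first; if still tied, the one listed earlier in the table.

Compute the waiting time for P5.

Gantt: | P7 0-4 | P3 4-10 | P4 10-16 | P8 16-22 | P1 22-29 | P2 29-36 | P5 36-43 | P6 43-51 |
Completion: P1=29  P2=36  P3=10  P4=16  P5=43  P6=51  P7=4  P8=22
Turnaround (C−A): P1=29  P2=36  P3=10  P4=16  P5=43  P6=51  P7=4  P8=22
Waiting(P5) = turnaround − burst = 43 − 7 = 36

36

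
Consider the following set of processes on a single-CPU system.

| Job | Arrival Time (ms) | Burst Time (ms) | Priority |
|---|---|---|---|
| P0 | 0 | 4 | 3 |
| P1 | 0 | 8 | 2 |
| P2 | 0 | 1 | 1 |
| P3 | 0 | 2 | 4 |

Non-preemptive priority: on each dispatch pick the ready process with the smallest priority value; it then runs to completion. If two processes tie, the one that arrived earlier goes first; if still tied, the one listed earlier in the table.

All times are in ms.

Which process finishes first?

Timeline: | P2 0-1 | P1 1-9 | P0 9-13 | P3 13-15 |
Completion: P0=13  P1=9  P2=1  P3=15
Finish order: P2 → P1 → P0 → P3

P2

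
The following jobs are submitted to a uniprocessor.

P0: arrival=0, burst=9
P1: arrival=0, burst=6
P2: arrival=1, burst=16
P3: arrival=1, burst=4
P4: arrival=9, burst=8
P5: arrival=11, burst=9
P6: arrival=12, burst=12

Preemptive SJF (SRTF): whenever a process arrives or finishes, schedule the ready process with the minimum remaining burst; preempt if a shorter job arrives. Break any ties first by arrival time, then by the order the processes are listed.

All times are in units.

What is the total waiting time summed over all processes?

Timeline: | P1 0-1 | P3 1-5 | P1 5-10 | P4 10-18 | P0 18-27 | P5 27-36 | P6 36-48 | P2 48-64 |
Completion: P0=27  P1=10  P2=64  P3=5  P4=18  P5=36  P6=48
Turnaround (C−A): P0=27  P1=10  P2=63  P3=4  P4=9  P5=25  P6=36
Waiting = turnaround − burst: P0=18, P1=4, P2=47, P3=0, P4=1, P5=16, P6=24
Total waiting = 18 + 4 + 47 + 0 + 1 + 16 + 24 = 110

110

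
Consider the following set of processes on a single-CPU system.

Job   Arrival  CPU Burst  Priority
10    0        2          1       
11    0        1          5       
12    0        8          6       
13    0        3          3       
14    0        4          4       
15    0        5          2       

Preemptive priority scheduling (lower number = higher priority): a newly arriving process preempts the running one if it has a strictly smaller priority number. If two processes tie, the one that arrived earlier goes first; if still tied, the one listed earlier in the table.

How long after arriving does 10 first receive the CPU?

0

Gantt: | 10 0-2 | 15 2-7 | 13 7-10 | 14 10-14 | 11 14-15 | 12 15-23 |
Completion: 10=2  11=15  12=23  13=10  14=14  15=7
Turnaround (C−A): 10=2  11=15  12=23  13=10  14=14  15=7
Response(10) = first start − arrival = 0 − 0 = 0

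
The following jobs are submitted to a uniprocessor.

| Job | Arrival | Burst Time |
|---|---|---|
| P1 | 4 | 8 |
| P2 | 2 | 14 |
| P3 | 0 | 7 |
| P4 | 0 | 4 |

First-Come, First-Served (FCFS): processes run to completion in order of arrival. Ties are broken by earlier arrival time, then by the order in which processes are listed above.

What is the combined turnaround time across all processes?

Gantt: | P3 0-7 | P4 7-11 | P2 11-25 | P1 25-33 |
Completion: P1=33  P2=25  P3=7  P4=11
Turnaround = completion − arrival: P1=29, P2=23, P3=7, P4=11
Total turnaround = 29 + 23 + 7 + 11 = 70

70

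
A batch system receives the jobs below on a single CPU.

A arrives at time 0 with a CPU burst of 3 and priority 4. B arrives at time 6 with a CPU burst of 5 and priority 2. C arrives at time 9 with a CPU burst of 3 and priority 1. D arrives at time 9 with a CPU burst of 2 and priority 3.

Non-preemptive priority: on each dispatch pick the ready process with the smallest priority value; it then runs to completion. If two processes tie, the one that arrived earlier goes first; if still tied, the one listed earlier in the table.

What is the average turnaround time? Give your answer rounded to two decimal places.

Schedule: | A 0-3 | idle 3-6 | B 6-11 | C 11-14 | D 14-16 |
Completion: A=3  B=11  C=14  D=16
Turnaround (C−A): A=3  B=5  C=5  D=7
Turnaround times: A=3, B=5, C=5, D=7
Average turnaround = (3+5+5+7) / 4 = 20/4 = 5.00

5.00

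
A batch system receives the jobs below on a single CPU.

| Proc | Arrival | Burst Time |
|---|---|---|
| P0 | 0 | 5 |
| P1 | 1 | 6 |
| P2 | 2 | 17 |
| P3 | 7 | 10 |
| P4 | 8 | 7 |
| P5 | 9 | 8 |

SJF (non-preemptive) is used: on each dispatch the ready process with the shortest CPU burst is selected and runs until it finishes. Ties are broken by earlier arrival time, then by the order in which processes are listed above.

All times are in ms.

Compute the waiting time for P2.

Schedule: | P0 0-5 | P1 5-11 | P4 11-18 | P5 18-26 | P3 26-36 | P2 36-53 |
Completion: P0=5  P1=11  P2=53  P3=36  P4=18  P5=26
Turnaround (C−A): P0=5  P1=10  P2=51  P3=29  P4=10  P5=17
Waiting(P2) = turnaround − burst = 51 − 17 = 34

34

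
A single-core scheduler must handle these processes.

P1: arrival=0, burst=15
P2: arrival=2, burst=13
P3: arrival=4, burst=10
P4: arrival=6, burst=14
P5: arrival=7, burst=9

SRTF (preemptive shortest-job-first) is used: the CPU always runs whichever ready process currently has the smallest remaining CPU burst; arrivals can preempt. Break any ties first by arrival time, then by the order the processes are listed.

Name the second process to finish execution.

Gantt: | P1 0-4 | P3 4-14 | P5 14-23 | P1 23-34 | P2 34-47 | P4 47-61 |
Completion: P1=34  P2=47  P3=14  P4=61  P5=23
Finish order: P3 → P5 → P1 → P2 → P4

P5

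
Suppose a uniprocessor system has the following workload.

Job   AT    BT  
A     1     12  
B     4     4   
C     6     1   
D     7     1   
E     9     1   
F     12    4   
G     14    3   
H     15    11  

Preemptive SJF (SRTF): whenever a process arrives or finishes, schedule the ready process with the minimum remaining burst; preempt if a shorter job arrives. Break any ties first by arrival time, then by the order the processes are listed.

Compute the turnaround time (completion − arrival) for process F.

4

Timeline: | idle 0-1 | A 1-4 | B 4-6 | C 6-7 | D 7-8 | B 8-10 | E 10-11 | A 11-12 | F 12-16 | G 16-19 | A 19-27 | H 27-38 |
Completion: A=27  B=10  C=7  D=8  E=11  F=16  G=19  H=38
Turnaround (C−A): A=26  B=6  C=1  D=1  E=2  F=4  G=5  H=23
Turnaround(F) = completion − arrival = 16 − 12 = 4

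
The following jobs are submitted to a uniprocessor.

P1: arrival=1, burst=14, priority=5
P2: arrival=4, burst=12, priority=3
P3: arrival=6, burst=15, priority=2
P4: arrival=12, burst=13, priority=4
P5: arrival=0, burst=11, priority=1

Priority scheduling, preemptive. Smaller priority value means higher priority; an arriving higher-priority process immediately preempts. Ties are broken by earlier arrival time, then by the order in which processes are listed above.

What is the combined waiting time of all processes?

Gantt: | P5 0-11 | P3 11-26 | P2 26-38 | P4 38-51 | P1 51-65 |
Completion: P1=65  P2=38  P3=26  P4=51  P5=11
Waiting = turnaround − burst: P1=50, P2=22, P3=5, P4=26, P5=0
Total waiting = 50 + 22 + 5 + 26 + 0 = 103

103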